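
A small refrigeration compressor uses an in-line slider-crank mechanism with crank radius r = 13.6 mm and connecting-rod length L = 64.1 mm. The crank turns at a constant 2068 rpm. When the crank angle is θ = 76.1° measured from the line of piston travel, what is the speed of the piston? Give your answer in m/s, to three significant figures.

3.01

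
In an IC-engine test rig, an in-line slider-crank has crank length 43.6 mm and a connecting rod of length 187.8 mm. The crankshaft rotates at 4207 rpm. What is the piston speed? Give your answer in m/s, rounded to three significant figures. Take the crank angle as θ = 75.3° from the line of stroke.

19.7

ω = 2π·4207/60 = 440.6 rad/s
For an in-line slider-crank, x = r cosθ + √(L² − r² sin²θ), so v = −rω sinθ·[1 + r cosθ/√(L² − r² sin²θ)].
With r = 0.0436 m, L = 0.1878 m, θ = 75.3°: √(L² − r² sin²θ) = 0.183 m.
v = −0.0436·440.6·0.96727·[1 + 0.0436·0.25376/0.183] = -19.703 m/s.
|v| = 19.703 m/s.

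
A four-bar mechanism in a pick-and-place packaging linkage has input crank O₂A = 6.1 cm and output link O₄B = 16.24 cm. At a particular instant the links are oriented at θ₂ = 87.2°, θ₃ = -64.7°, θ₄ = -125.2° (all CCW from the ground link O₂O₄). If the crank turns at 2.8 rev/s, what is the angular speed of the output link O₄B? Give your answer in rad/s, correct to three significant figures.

ω₂ = 17.59 rad/s (from 2.8 rev/s).
Differentiating the loop-closure r₂e^{iθ₂}+r₃e^{iθ₃}=r₁+r₄e^{iθ₄} gives r₂ω₂e^{iθ₂}+r₃ω₃e^{iθ₃}=r₄ω₄e^{iθ₄}.
Eliminating the other unknown: ω₄ = r₂ω₂ sin(θ₂−θ₃) / [r₄ sin(θ₄−θ₃)].
Numerator sine = +0.47101; denominator sine = -0.87036.
Result = 0.061·17.59·(+0.47101) / (0.1624·(-0.87036)) = -3.5762 rad/s; magnitude 3.5762 rad/s.

3.58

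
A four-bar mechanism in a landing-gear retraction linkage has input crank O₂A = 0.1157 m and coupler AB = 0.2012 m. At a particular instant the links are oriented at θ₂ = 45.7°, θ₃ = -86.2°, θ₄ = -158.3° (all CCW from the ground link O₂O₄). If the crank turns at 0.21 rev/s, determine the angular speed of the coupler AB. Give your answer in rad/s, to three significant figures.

0.324

ω₂ = 1.319 rad/s (from 0.21 rev/s).
Differentiating the loop-closure r₂e^{iθ₂}+r₃e^{iθ₃}=r₁+r₄e^{iθ₄} gives r₂ω₂e^{iθ₂}+r₃ω₃e^{iθ₃}=r₄ω₄e^{iθ₄}.
Eliminating the other unknown: ω₃ = r₂ω₂ sin(θ₄−θ₂) / [r₃ sin(θ₃−θ₄)].
Numerator sine = +0.40674; denominator sine = +0.95159.
Result = 0.1157·1.319·(+0.40674) / (0.2012·(+0.95159)) = +0.32431 rad/s; magnitude 0.32431 rad/s.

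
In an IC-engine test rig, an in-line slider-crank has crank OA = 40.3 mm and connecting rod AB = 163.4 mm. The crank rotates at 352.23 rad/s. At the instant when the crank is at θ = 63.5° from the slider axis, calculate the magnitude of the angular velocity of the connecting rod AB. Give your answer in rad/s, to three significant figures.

39.7

ω = 352.2 rad/s
The rod makes angle φ with the slider axis where L sinφ = r sinθ; differentiating, L cosφ·φ̇ = r ω cosθ.
L cosφ = √(L² − r² sin²θ) = 0.15937 m.
|ω_rod| = r ω |cosθ| / √(L² − r² sin²θ) = 0.0403·352.2·0.44620/0.15937 = 39.742 rad/s.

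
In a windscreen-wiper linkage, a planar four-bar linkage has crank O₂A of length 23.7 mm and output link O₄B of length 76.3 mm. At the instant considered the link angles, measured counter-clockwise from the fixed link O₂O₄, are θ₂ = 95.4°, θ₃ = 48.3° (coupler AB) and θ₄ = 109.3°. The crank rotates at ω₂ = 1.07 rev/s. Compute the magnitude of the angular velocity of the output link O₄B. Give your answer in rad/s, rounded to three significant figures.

ω₂ = 6.723 rad/s (from 1.07 rev/s).
Differentiating the loop-closure r₂e^{iθ₂}+r₃e^{iθ₃}=r₁+r₄e^{iθ₄} gives r₂ω₂e^{iθ₂}+r₃ω₃e^{iθ₃}=r₄ω₄e^{iθ₄}.
Eliminating the other unknown: ω₄ = r₂ω₂ sin(θ₂−θ₃) / [r₄ sin(θ₄−θ₃)].
Numerator sine = +0.73254; denominator sine = +0.87462.
Result = 0.0237·6.723·(+0.73254) / (0.0763·(+0.87462)) = +1.749 rad/s; magnitude 1.749 rad/s.

1.75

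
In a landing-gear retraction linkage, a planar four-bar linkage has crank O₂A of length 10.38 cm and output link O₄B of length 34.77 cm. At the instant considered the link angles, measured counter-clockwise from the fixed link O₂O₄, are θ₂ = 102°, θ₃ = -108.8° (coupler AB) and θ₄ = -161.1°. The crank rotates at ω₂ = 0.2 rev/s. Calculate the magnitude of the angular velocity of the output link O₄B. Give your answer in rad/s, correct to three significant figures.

0.243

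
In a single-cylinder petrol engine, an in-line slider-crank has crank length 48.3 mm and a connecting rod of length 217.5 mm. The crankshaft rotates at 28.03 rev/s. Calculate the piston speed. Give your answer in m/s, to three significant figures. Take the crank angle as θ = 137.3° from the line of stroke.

ω = 2π·28 = 176.1 rad/s
For an in-line slider-crank, x = r cosθ + √(L² − r² sin²θ), so v = −rω sinθ·[1 + r cosθ/√(L² − r² sin²θ)].
With r = 0.0483 m, L = 0.2175 m, θ = 137.3°: √(L² − r² sin²θ) = 0.21502 m.
v = −0.0483·176.1·0.67816·[1 + 0.0483·-0.73491/0.21502] = -4.8164 m/s.
|v| = 4.8164 m/s.

4.82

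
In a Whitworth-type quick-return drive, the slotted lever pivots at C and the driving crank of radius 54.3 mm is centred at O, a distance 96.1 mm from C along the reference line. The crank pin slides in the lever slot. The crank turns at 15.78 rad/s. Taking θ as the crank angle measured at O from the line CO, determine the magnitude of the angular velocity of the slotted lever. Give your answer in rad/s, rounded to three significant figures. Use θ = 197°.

14.6

ω = 15.78 rad/s
Crank pin A relative to C: A = (d + r cosθ, r sinθ); lever angle φ = atan2(r sinθ, d + r cosθ).
Differentiating tanφ: φ̇ = rω(d cosθ + r)/(d² + r² + 2dr cosθ).
d² + r² + 2dr cosθ = |CA|² = 0.00220326 m²;  d cosθ + r = -0.037601 m.
|ω_lever| = |0.0543·15.78·-0.037601| / 0.00220326 = 14.623 rad/s.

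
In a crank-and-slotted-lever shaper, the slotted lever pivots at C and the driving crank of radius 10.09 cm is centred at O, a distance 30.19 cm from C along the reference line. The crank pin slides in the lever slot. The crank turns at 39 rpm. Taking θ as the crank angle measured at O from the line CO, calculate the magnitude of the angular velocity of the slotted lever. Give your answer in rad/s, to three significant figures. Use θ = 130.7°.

0.642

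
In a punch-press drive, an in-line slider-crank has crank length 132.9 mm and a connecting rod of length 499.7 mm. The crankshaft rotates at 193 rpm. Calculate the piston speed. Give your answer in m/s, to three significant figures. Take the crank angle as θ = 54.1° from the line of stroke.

2.52

ω = 2π·193/60 = 20.21 rad/s
For an in-line slider-crank, x = r cosθ + √(L² − r² sin²θ), so v = −rω sinθ·[1 + r cosθ/√(L² − r² sin²θ)].
With r = 0.1329 m, L = 0.4997 m, θ = 54.1°: √(L² − r² sin²θ) = 0.48797 m.
v = −0.1329·20.21·0.81004·[1 + 0.1329·0.58637/0.48797] = -2.5233 m/s.
|v| = 2.5233 m/s.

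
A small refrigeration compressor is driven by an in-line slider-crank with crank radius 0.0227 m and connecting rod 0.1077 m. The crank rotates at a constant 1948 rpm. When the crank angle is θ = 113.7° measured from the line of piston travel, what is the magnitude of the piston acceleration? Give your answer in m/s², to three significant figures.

ω = 2π·1948/60 = 204 rad/s
x(θ) = r cosθ + √(L² − r² sin²θ); with ω constant, a = ω²·d²x/dθ².
d²x/dθ² = −r cosθ − r²(cos2θ)/√u − r⁴ sin²2θ/(4u^{3/2}),  u = L² − r² sin²θ = 0.0111673 m².
Substituting r = 0.0227 m, L = 0.1077 m, θ = 113.7°: d²x/dθ² = +0.012394 m.
a = ω²·d²x/dθ² = (204)²·(+0.012394) = +515.77 m/s²;  |a| = 515.77 m/s².

516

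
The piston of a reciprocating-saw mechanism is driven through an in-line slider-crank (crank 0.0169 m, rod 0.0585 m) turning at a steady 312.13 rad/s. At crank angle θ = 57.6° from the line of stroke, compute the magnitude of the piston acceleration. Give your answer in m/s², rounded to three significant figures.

682

ω = 312.1 rad/s
x(θ) = r cosθ + √(L² − r² sin²θ); with ω constant, a = ω²·d²x/dθ².
d²x/dθ² = −r cosθ − r²(cos2θ)/√u − r⁴ sin²2θ/(4u^{3/2}),  u = L² − r² sin²θ = 0.00321864 m².
Substituting r = 0.0169 m, L = 0.0585 m, θ = 57.6°: d²x/dθ² = -0.0070034 m.
a = ω²·d²x/dθ² = (312.1)²·(-0.0070034) = -682.31 m/s²;  |a| = 682.31 m/s².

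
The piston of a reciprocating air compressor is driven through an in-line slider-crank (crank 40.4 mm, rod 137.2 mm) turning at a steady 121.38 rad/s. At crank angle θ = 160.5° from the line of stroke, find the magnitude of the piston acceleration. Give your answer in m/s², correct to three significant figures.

ω = 121.4 rad/s
x(θ) = r cosθ + √(L² − r² sin²θ); with ω constant, a = ω²·d²x/dθ².
d²x/dθ² = −r cosθ − r²(cos2θ)/√u − r⁴ sin²2θ/(4u^{3/2}),  u = L² − r² sin²θ = 0.018642 m².
Substituting r = 0.0404 m, L = 0.1372 m, θ = 160.5°: d²x/dθ² = +0.028689 m.
a = ω²·d²x/dθ² = (121.4)²·(+0.028689) = +422.68 m/s²;  |a| = 422.68 m/s².

423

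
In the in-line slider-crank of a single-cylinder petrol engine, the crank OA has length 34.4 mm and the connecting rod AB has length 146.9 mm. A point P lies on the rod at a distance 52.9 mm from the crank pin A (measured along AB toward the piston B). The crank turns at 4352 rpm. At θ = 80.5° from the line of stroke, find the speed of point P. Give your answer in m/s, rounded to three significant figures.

15.8

ω = 455.7 rad/s.  Crank-pin speed |V_A| = rω = 15.677 m/s, perpendicular to OA.
Rod angle: sinφ = −(r/L) sinθ ⇒ φ = -13.354°; ω_rod = −rω cosθ/√(L²−r²sin²θ) = -18.104 rad/s.
V_P = V_A + ω_rod × AP, with AP = 0.0529 m along the rod.
Components: V_Px = −rω sinθ − a·ω_rod·sinφ = -15.684 m/s;  V_Py = rω cosθ + a·ω_rod·cosφ = +1.6557 m/s.
|V_P| = √(V_Px² + V_Py²) = 15.771 m/s.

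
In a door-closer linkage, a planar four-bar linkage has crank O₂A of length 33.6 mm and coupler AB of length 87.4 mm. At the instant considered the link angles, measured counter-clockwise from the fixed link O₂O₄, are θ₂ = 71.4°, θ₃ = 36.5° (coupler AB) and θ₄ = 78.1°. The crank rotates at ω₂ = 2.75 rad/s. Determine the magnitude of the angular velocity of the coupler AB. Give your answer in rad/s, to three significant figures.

0.186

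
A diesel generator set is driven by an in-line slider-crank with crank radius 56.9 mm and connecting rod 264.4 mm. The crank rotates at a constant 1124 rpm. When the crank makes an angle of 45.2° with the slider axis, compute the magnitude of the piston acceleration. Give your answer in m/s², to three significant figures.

556

ω = 2π·1124/60 = 117.7 rad/s
x(θ) = r cosθ + √(L² − r² sin²θ); with ω constant, a = ω²·d²x/dθ².
d²x/dθ² = −r cosθ − r²(cos2θ)/√u − r⁴ sin²2θ/(4u^{3/2}),  u = L² − r² sin²θ = 0.0682773 m².
Substituting r = 0.0569 m, L = 0.2644 m, θ = 45.2°: d²x/dθ² = -0.040154 m.
a = ω²·d²x/dθ² = (117.7)²·(-0.040154) = -556.31 m/s²;  |a| = 556.31 m/s².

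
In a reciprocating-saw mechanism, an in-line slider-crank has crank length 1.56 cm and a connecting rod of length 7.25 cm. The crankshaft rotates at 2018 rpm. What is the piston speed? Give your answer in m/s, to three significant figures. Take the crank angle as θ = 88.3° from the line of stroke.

3.32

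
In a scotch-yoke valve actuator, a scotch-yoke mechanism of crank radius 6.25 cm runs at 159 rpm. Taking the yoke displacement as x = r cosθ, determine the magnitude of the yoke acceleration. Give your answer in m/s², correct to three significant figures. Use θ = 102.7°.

3.81

ω = 16.65 rad/s (from 159 rpm).
x = r cosθ ⇒ ẍ = −rω² cosθ (ω constant).
|a| = rω²|cosθ| = 0.0625·(16.65)²·|cos 102.7°| = 3.8093 m/s².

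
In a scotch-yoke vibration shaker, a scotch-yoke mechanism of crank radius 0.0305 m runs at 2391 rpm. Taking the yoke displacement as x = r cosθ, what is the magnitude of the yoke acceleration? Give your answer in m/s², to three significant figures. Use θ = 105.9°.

ω = 250.4 rad/s (from 2391 rpm).
x = r cosθ ⇒ ẍ = −rω² cosθ (ω constant).
|a| = rω²|cosθ| = 0.0305·(250.4)²·|cos 105.9°| = 523.84 m/s².

524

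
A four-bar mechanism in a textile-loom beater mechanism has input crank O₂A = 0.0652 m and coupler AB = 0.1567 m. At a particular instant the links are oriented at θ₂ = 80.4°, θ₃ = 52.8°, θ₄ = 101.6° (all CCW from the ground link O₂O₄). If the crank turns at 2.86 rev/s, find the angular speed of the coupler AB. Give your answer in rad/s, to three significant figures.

ω₂ = 17.97 rad/s (from 2.86 rev/s).
Differentiating the loop-closure r₂e^{iθ₂}+r₃e^{iθ₃}=r₁+r₄e^{iθ₄} gives r₂ω₂e^{iθ₂}+r₃ω₃e^{iθ₃}=r₄ω₄e^{iθ₄}.
Eliminating the other unknown: ω₃ = r₂ω₂ sin(θ₄−θ₂) / [r₃ sin(θ₃−θ₄)].
Numerator sine = +0.36162; denominator sine = -0.75241.
Result = 0.0652·17.97·(+0.36162) / (0.1567·(-0.75241)) = -3.5936 rad/s; magnitude 3.5936 rad/s.

3.59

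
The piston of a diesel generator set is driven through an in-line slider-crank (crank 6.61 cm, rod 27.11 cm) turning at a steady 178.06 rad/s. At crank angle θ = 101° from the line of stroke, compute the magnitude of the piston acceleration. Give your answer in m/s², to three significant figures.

ω = 178.1 rad/s
x(θ) = r cosθ + √(L² − r² sin²θ); with ω constant, a = ω²·d²x/dθ².
d²x/dθ² = −r cosθ − r²(cos2θ)/√u − r⁴ sin²2θ/(4u^{3/2}),  u = L² − r² sin²θ = 0.0692851 m².
Substituting r = 0.0661 m, L = 0.2711 m, θ = 101°: d²x/dθ² = +0.027966 m.
a = ω²·d²x/dθ² = (178.1)²·(+0.027966) = +886.68 m/s²;  |a| = 886.68 m/s².

887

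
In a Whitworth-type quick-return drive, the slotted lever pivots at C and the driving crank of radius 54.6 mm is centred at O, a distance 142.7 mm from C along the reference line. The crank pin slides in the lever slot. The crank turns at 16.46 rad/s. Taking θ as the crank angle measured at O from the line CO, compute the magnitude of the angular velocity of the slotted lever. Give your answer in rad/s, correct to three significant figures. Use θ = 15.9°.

4.50

ω = 16.46 rad/s
Crank pin A relative to C: A = (d + r cosθ, r sinθ); lever angle φ = atan2(r sinθ, d + r cosθ).
Differentiating tanφ: φ̇ = rω(d cosθ + r)/(d² + r² + 2dr cosθ).
d² + r² + 2dr cosθ = |CA|² = 0.0383311 m²;  d cosθ + r = +0.19184 m.
|ω_lever| = |0.0546·16.46·+0.19184| / 0.0383311 = 4.4979 rad/s.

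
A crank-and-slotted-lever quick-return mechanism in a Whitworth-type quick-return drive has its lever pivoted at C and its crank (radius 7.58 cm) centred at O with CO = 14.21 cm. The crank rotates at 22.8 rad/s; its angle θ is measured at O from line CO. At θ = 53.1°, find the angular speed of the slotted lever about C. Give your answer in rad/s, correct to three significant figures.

ω = 22.8 rad/s
Crank pin A relative to C: A = (d + r cosθ, r sinθ); lever angle φ = atan2(r sinθ, d + r cosθ).
Differentiating tanφ: φ̇ = rω(d cosθ + r)/(d² + r² + 2dr cosθ).
d² + r² + 2dr cosθ = |CA|² = 0.0388725 m²;  d cosθ + r = +0.16112 m.
|ω_lever| = |0.0758·22.8·+0.16112| / 0.0388725 = 7.1632 rad/s.

7.16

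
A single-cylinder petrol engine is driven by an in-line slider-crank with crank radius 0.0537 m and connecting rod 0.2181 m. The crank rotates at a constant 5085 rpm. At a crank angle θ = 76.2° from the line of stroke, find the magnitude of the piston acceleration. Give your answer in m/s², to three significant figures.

224

ω = 2π·5085/60 = 532.5 rad/s
x(θ) = r cosθ + √(L² − r² sin²θ); with ω constant, a = ω²·d²x/dθ².
d²x/dθ² = −r cosθ − r²(cos2θ)/√u − r⁴ sin²2θ/(4u^{3/2}),  u = L² − r² sin²θ = 0.044848 m².
Substituting r = 0.0537 m, L = 0.2181 m, θ = 76.2°: d²x/dθ² = -0.00078892 m.
a = ω²·d²x/dθ² = (532.5)²·(-0.00078892) = -223.7 m/s²;  |a| = 223.7 m/s².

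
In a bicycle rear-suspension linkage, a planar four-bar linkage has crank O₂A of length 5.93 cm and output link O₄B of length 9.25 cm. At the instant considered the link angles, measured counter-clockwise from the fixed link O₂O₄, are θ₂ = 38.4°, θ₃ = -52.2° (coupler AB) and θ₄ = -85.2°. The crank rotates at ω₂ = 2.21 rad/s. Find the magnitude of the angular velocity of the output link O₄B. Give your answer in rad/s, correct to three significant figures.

ω₂ = 2.21 rad/s
Differentiating the loop-closure r₂e^{iθ₂}+r₃e^{iθ₃}=r₁+r₄e^{iθ₄} gives r₂ω₂e^{iθ₂}+r₃ω₃e^{iθ₃}=r₄ω₄e^{iθ₄}.
Eliminating the other unknown: ω₄ = r₂ω₂ sin(θ₂−θ₃) / [r₄ sin(θ₄−θ₃)].
Numerator sine = +0.99995; denominator sine = -0.54464.
Result = 0.0593·2.21·(+0.99995) / (0.0925·(-0.54464)) = -2.6012 rad/s; magnitude 2.6012 rad/s.

2.60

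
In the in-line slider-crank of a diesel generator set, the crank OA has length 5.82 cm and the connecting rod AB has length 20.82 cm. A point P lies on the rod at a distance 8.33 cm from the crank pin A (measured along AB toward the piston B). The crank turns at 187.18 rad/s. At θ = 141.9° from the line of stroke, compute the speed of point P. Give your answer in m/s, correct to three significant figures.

7.99

ω = 187.2 rad/s.  Crank-pin speed |V_A| = rω = 10.894 m/s, perpendicular to OA.
Rod angle: sinφ = −(r/L) sinθ ⇒ φ = -9.932°; ω_rod = −rω cosθ/√(L²−r²sin²θ) = +41.802 rad/s.
V_P = V_A + ω_rod × AP, with AP = 0.0833 m along the rod.
Components: V_Px = −rω sinθ − a·ω_rod·sinφ = -6.1213 m/s;  V_Py = rω cosθ + a·ω_rod·cosφ = -5.1428 m/s.
|V_P| = √(V_Px² + V_Py²) = 7.9949 m/s.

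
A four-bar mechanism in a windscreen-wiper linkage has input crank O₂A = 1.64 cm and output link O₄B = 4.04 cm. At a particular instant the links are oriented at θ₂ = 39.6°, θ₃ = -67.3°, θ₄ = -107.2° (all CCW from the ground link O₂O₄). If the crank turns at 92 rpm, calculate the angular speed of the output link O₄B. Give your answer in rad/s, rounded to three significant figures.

ω₂ = 9.634 rad/s (from 92 rpm).
Differentiating the loop-closure r₂e^{iθ₂}+r₃e^{iθ₃}=r₁+r₄e^{iθ₄} gives r₂ω₂e^{iθ₂}+r₃ω₃e^{iθ₃}=r₄ω₄e^{iθ₄}.
Eliminating the other unknown: ω₄ = r₂ω₂ sin(θ₂−θ₃) / [r₄ sin(θ₄−θ₃)].
Numerator sine = +0.95681; denominator sine = -0.64145.
Result = 0.0164·9.634·(+0.95681) / (0.0404·(-0.64145)) = -5.8337 rad/s; magnitude 5.8337 rad/s.

5.83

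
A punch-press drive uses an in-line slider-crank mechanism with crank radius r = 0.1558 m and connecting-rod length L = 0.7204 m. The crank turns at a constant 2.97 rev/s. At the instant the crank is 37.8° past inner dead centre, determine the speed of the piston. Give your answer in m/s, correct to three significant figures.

ω = 2π·2.97 = 18.66 rad/s
For an in-line slider-crank, x = r cosθ + √(L² − r² sin²θ), so v = −rω sinθ·[1 + r cosθ/√(L² − r² sin²θ)].
With r = 0.1558 m, L = 0.7204 m, θ = 37.8°: √(L² − r² sin²θ) = 0.71404 m.
v = −0.1558·18.66·0.61291·[1 + 0.1558·0.79016/0.71404] = -2.0892 m/s.
|v| = 2.0892 m/s.

2.09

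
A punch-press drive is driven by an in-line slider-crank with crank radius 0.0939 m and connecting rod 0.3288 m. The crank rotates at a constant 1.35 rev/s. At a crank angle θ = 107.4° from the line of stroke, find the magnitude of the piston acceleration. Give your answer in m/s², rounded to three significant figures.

ω = 2π·1.35 = 8.482 rad/s
x(θ) = r cosθ + √(L² − r² sin²θ); with ω constant, a = ω²·d²x/dθ².
d²x/dθ² = −r cosθ − r²(cos2θ)/√u − r⁴ sin²2θ/(4u^{3/2}),  u = L² − r² sin²θ = 0.100081 m².
Substituting r = 0.0939 m, L = 0.3288 m, θ = 107.4°: d²x/dθ² = +0.050766 m.
a = ω²·d²x/dθ² = (8.482)²·(+0.050766) = +3.6526 m/s²;  |a| = 3.6526 m/s².

3.65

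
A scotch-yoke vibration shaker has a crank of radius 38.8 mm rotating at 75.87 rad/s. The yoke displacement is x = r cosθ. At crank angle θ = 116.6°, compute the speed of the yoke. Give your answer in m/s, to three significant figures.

ω = 75.87 rad/s
x = r cosθ ⇒ ẋ = −rω sinθ.
|v| = rω|sinθ| = 0.0388·75.87·|sin 116.6°| = 2.6322 m/s.

2.63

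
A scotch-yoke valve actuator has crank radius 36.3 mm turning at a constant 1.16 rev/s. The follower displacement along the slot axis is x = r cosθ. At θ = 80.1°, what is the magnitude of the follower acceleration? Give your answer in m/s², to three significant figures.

ω = 7.288 rad/s (from 1.16 rev/s).
x = r cosθ ⇒ ẍ = −rω² cosθ (ω constant).
|a| = rω²|cosθ| = 0.0363·(7.288)²·|cos 80.1°| = 0.33154 m/s².

0.332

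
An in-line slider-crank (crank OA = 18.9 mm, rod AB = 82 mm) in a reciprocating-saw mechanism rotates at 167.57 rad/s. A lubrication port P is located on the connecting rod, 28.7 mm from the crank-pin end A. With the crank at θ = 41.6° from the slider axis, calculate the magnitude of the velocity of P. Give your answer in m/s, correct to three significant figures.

ω = 167.6 rad/s.  Crank-pin speed |V_A| = rω = 3.1671 m/s, perpendicular to OA.
Rod angle: sinφ = −(r/L) sinθ ⇒ φ = -8.802°; ω_rod = −rω cosθ/√(L²−r²sin²θ) = -29.226 rad/s.
V_P = V_A + ω_rod × AP, with AP = 0.0287 m along the rod.
Components: V_Px = −rω sinθ − a·ω_rod·sinφ = -2.2311 m/s;  V_Py = rω cosθ + a·ω_rod·cosφ = +1.5394 m/s.
|V_P| = √(V_Px² + V_Py²) = 2.7106 m/s.

2.71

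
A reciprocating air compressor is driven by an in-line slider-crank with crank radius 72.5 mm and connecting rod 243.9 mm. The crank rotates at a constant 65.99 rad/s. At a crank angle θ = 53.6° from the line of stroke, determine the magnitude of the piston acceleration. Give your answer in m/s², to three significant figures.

161

ω = 65.99 rad/s
x(θ) = r cosθ + √(L² − r² sin²θ); with ω constant, a = ω²·d²x/dθ².
d²x/dθ² = −r cosθ − r²(cos2θ)/√u − r⁴ sin²2θ/(4u^{3/2}),  u = L² − r² sin²θ = 0.0560819 m².
Substituting r = 0.0725 m, L = 0.2439 m, θ = 53.6°: d²x/dθ² = -0.036934 m.
a = ω²·d²x/dθ² = (65.99)²·(-0.036934) = -160.84 m/s²;  |a| = 160.84 m/s².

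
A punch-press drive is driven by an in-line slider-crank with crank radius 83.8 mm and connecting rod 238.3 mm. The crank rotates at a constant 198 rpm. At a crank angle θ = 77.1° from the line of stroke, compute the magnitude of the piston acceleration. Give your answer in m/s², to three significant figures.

ω = 2π·198/60 = 20.73 rad/s
x(θ) = r cosθ + √(L² − r² sin²θ); with ω constant, a = ω²·d²x/dθ².
d²x/dθ² = −r cosθ − r²(cos2θ)/√u − r⁴ sin²2θ/(4u^{3/2}),  u = L² − r² sin²θ = 0.0501145 m².
Substituting r = 0.0838 m, L = 0.2383 m, θ = 77.1°: d²x/dθ² = +0.009326 m.
a = ω²·d²x/dθ² = (20.73)²·(+0.009326) = +4.0094 m/s²;  |a| = 4.0094 m/s².

4.01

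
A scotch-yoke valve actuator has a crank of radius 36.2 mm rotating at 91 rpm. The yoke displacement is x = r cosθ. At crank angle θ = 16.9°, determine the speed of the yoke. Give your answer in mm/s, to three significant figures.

ω = 9.529 rad/s (from 91 rpm).
x = r cosθ ⇒ ẋ = −rω sinθ.
|v| = rω|sinθ| = 0.0362·9.529·|sin 16.9°| = 0.10028 m/s = 100.28 mm/s.

100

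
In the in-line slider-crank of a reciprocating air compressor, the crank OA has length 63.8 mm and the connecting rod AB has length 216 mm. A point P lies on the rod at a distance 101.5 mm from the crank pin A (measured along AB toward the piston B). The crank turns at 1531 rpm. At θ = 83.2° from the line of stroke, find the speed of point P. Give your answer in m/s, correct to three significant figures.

ω = 160.3 rad/s.  Crank-pin speed |V_A| = rω = 10.229 m/s, perpendicular to OA.
Rod angle: sinφ = −(r/L) sinθ ⇒ φ = -17.055°; ω_rod = −rω cosθ/√(L²−r²sin²θ) = -5.865 rad/s.
V_P = V_A + ω_rod × AP, with AP = 0.1015 m along the rod.
Components: V_Px = −rω sinθ − a·ω_rod·sinφ = -10.331 m/s;  V_Py = rω cosθ + a·ω_rod·cosφ = +0.64201 m/s.
|V_P| = √(V_Px² + V_Py²) = 10.351 m/s.

10.4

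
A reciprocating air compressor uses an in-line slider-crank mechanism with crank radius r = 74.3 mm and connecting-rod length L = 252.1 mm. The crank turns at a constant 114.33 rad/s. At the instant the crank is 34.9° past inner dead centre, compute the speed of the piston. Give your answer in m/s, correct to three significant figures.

6.05

ω = 114.3 rad/s
For an in-line slider-crank, x = r cosθ + √(L² − r² sin²θ), so v = −rω sinθ·[1 + r cosθ/√(L² − r² sin²θ)].
With r = 0.0743 m, L = 0.2521 m, θ = 34.9°: √(L² − r² sin²θ) = 0.24849 m.
v = −0.0743·114.3·0.57215·[1 + 0.0743·0.82015/0.24849] = -6.0521 m/s.
|v| = 6.0521 m/s.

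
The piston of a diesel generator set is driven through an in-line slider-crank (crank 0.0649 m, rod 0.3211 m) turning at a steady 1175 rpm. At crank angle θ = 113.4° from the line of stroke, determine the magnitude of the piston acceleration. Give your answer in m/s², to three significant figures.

527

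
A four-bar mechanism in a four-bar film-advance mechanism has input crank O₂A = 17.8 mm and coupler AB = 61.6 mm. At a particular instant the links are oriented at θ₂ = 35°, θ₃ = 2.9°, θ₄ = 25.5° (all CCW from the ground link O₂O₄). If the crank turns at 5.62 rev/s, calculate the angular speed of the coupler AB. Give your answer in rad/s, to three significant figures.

4.38

ω₂ = 35.31 rad/s (from 5.62 rev/s).
Differentiating the loop-closure r₂e^{iθ₂}+r₃e^{iθ₃}=r₁+r₄e^{iθ₄} gives r₂ω₂e^{iθ₂}+r₃ω₃e^{iθ₃}=r₄ω₄e^{iθ₄}.
Eliminating the other unknown: ω₃ = r₂ω₂ sin(θ₄−θ₂) / [r₃ sin(θ₃−θ₄)].
Numerator sine = -0.16505; denominator sine = -0.38430.
Result = 0.0178·35.31·(-0.16505) / (0.0616·(-0.38430)) = +4.3823 rad/s; magnitude 4.3823 rad/s.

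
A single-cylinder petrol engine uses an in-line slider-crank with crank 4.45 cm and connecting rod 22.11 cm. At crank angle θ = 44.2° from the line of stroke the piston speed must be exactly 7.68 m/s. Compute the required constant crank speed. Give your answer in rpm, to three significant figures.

2060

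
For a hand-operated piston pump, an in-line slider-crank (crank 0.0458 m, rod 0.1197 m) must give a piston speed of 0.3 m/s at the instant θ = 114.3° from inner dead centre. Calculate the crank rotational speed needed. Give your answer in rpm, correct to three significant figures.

For an in-line slider-crank, |v_piston| = rω|sinθ|·[1 + r cosθ/√(L² − r² sin²θ)].
With r = 0.0458 m, L = 0.1197 m, θ = 114.3°: the bracketed kinematic factor |dx/dθ| = 0.03473 m.
ω = v/|dx/dθ| = 0.3/0.03473 = 8.6382 rad/s.
N = 60ω/(2π) = 82.489 rpm.

82.5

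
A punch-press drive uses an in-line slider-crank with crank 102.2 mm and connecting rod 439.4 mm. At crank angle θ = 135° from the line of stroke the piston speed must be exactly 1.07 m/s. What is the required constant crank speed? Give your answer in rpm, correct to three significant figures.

170

For an in-line slider-crank, |v_piston| = rω|sinθ|·[1 + r cosθ/√(L² − r² sin²θ)].
With r = 0.1022 m, L = 0.4394 m, θ = 135°: the bracketed kinematic factor |dx/dθ| = 0.060217 m.
ω = v/|dx/dθ| = 1.07/0.060217 = 17.769 rad/s.
N = 60ω/(2π) = 169.68 rpm.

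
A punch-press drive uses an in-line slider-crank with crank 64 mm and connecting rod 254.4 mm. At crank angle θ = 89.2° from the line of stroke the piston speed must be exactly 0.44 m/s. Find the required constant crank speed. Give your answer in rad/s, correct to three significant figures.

6.85

For an in-line slider-crank, |v_piston| = rω|sinθ|·[1 + r cosθ/√(L² − r² sin²θ)].
With r = 0.064 m, L = 0.2544 m, θ = 89.2°: the bracketed kinematic factor |dx/dθ| = 0.064226 m.
ω = v/|dx/dθ| = 0.44/0.064226 = 6.8508 rad/s.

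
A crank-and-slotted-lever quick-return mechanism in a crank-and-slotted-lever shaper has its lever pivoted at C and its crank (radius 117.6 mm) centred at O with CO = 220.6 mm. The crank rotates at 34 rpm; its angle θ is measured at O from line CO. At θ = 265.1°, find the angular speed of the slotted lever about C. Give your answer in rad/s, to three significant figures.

0.712

ω = 3.56 rad/s (from 34 rpm).
Crank pin A relative to C: A = (d + r cosθ, r sinθ); lever angle φ = atan2(r sinθ, d + r cosθ).
Differentiating tanφ: φ̇ = rω(d cosθ + r)/(d² + r² + 2dr cosθ).
d² + r² + 2dr cosθ = |CA|² = 0.0580623 m²;  d cosθ + r = +0.098757 m.
|ω_lever| = |0.1176·3.56·+0.098757| / 0.0580623 = 0.71218 rad/s.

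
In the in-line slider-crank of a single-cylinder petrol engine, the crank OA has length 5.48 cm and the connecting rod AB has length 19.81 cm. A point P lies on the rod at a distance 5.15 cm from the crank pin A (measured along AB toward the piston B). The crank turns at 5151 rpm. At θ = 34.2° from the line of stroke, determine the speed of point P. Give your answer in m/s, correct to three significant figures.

ω = 539.4 rad/s.  Crank-pin speed |V_A| = rω = 29.56 m/s, perpendicular to OA.
Rod angle: sinφ = −(r/L) sinθ ⇒ φ = -8.945°; ω_rod = −rω cosθ/√(L²−r²sin²θ) = -124.93 rad/s.
V_P = V_A + ω_rod × AP, with AP = 0.0515 m along the rod.
Components: V_Px = −rω sinθ − a·ω_rod·sinφ = -17.615 m/s;  V_Py = rω cosθ + a·ω_rod·cosφ = +18.092 m/s.
|V_P| = √(V_Px² + V_Py²) = 25.252 m/s.

25.3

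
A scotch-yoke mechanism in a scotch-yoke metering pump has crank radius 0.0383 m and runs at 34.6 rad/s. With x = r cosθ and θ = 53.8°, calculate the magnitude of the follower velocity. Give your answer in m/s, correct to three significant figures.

1.07

ω = 34.6 rad/s
x = r cosθ ⇒ ẋ = −rω sinθ.
|v| = rω|sinθ| = 0.0383·34.6·|sin 53.8°| = 1.0694 m/s.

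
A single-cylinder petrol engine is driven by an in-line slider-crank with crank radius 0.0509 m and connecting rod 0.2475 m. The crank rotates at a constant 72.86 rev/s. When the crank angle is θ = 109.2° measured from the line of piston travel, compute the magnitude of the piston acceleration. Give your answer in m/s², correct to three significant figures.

ω = 2π·72.9 = 457.8 rad/s
x(θ) = r cosθ + √(L² − r² sin²θ); with ω constant, a = ω²·d²x/dθ².
d²x/dθ² = −r cosθ − r²(cos2θ)/√u − r⁴ sin²2θ/(4u^{3/2}),  u = L² − r² sin²θ = 0.0589456 m².
Substituting r = 0.0509 m, L = 0.2475 m, θ = 109.2°: d²x/dθ² = +0.025057 m.
a = ω²·d²x/dθ² = (457.8)²·(+0.025057) = +5251.3 m/s²;  |a| = 5251.3 m/s².

5250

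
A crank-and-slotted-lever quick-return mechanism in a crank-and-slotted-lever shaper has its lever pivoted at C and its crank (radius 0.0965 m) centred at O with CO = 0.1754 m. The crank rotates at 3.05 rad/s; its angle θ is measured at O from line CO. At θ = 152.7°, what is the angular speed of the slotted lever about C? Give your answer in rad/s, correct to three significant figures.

1.75

ω = 3.05 rad/s
Crank pin A relative to C: A = (d + r cosθ, r sinθ); lever angle φ = atan2(r sinθ, d + r cosθ).
Differentiating tanφ: φ̇ = rω(d cosθ + r)/(d² + r² + 2dr cosθ).
d² + r² + 2dr cosθ = |CA|² = 0.00999576 m²;  d cosθ + r = -0.059363 m.
|ω_lever| = |0.0965·3.05·-0.059363| / 0.00999576 = 1.748 rad/s.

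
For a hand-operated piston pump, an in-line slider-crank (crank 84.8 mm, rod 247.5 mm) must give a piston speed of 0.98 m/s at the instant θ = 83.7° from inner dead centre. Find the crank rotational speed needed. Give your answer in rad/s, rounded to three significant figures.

11.2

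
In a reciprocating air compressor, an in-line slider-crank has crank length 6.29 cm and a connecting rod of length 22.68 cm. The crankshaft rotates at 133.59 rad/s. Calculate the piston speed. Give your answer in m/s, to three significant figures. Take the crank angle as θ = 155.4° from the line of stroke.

2.61

ω = 133.6 rad/s
For an in-line slider-crank, x = r cosθ + √(L² − r² sin²θ), so v = −rω sinθ·[1 + r cosθ/√(L² − r² sin²θ)].
With r = 0.0629 m, L = 0.2268 m, θ = 155.4°: √(L² − r² sin²θ) = 0.22528 m.
v = −0.0629·133.6·0.41628·[1 + 0.0629·-0.90924/0.22528] = -2.6099 m/s.
|v| = 2.6099 m/s.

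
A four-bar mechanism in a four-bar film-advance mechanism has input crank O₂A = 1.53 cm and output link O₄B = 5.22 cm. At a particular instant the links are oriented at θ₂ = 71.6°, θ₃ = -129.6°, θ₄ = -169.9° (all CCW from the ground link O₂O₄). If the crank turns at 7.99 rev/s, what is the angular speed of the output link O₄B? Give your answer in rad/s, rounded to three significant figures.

ω₂ = 50.2 rad/s (from 7.99 rev/s).
Differentiating the loop-closure r₂e^{iθ₂}+r₃e^{iθ₃}=r₁+r₄e^{iθ₄} gives r₂ω₂e^{iθ₂}+r₃ω₃e^{iθ₃}=r₄ω₄e^{iθ₄}.
Eliminating the other unknown: ω₄ = r₂ω₂ sin(θ₂−θ₃) / [r₄ sin(θ₄−θ₃)].
Numerator sine = -0.36162; denominator sine = -0.64679.
Result = 0.0153·50.2·(-0.36162) / (0.0522·(-0.64679)) = +8.227 rad/s; magnitude 8.227 rad/s.

8.23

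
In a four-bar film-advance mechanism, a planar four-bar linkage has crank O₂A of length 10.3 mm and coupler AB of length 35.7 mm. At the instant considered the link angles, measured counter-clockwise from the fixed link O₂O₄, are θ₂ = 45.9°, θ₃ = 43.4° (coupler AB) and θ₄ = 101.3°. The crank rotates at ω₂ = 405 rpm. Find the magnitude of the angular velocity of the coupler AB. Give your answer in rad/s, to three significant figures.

11.9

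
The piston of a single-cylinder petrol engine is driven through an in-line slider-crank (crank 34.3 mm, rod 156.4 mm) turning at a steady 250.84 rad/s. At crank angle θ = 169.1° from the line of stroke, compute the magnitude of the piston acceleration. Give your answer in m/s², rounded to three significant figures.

1680

ω = 250.8 rad/s
x(θ) = r cosθ + √(L² − r² sin²θ); with ω constant, a = ω²·d²x/dθ².
d²x/dθ² = −r cosθ − r²(cos2θ)/√u − r⁴ sin²2θ/(4u^{3/2}),  u = L² − r² sin²θ = 0.0244189 m².
Substituting r = 0.0343 m, L = 0.1564 m, θ = 169.1°: d²x/dθ² = +0.026678 m.
a = ω²·d²x/dθ² = (250.8)²·(+0.026678) = +1678.6 m/s²;  |a| = 1678.6 m/s².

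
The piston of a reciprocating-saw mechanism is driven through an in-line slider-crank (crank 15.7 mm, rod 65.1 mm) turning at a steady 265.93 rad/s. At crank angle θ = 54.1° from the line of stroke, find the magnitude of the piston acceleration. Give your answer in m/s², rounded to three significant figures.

569

ω = 265.9 rad/s
x(θ) = r cosθ + √(L² − r² sin²θ); with ω constant, a = ω²·d²x/dθ².
d²x/dθ² = −r cosθ − r²(cos2θ)/√u − r⁴ sin²2θ/(4u^{3/2}),  u = L² − r² sin²θ = 0.00407627 m².
Substituting r = 0.0157 m, L = 0.0651 m, θ = 54.1°: d²x/dθ² = -0.0080529 m.
a = ω²·d²x/dθ² = (265.9)²·(-0.0080529) = -569.49 m/s²;  |a| = 569.49 m/s².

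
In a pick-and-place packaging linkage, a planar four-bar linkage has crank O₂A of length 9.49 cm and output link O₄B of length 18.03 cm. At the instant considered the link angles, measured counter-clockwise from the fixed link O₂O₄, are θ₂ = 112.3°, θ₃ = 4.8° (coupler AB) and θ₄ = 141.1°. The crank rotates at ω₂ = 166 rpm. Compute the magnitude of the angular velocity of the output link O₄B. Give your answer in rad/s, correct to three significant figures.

12.6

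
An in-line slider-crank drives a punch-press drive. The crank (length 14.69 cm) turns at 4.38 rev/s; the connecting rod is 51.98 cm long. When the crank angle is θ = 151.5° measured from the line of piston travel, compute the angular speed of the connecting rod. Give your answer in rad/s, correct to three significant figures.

ω = 27.52 rad/s (converted from 4.38 rev/s).
The rod makes angle φ with the slider axis where L sinφ = r sinθ; differentiating, L cosφ·φ̇ = r ω cosθ.
L cosφ = √(L² − r² sin²θ) = 0.51505 m.
|ω_rod| = r ω |cosθ| / √(L² − r² sin²θ) = 0.1469·27.52·0.87882/0.51505 = 6.898 rad/s.

6.90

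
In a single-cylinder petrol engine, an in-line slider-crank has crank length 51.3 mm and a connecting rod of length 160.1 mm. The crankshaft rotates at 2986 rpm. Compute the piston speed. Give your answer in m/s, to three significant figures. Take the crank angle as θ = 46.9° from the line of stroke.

14.4

ω = 2π·2986/60 = 312.7 rad/s
For an in-line slider-crank, x = r cosθ + √(L² − r² sin²θ), so v = −rω sinθ·[1 + r cosθ/√(L² − r² sin²θ)].
With r = 0.0513 m, L = 0.1601 m, θ = 46.9°: √(L² − r² sin²θ) = 0.15566 m.
v = −0.0513·312.7·0.73016·[1 + 0.0513·0.68327/0.15566] = -14.35 m/s.
|v| = 14.35 m/s.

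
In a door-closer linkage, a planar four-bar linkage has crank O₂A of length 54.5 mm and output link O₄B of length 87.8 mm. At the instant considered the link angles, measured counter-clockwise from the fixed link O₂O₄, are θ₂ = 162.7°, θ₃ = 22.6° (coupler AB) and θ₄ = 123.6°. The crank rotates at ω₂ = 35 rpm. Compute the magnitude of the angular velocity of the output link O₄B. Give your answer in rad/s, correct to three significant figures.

ω₂ = 3.665 rad/s (from 35 rpm).
Differentiating the loop-closure r₂e^{iθ₂}+r₃e^{iθ₃}=r₁+r₄e^{iθ₄} gives r₂ω₂e^{iθ₂}+r₃ω₃e^{iθ₃}=r₄ω₄e^{iθ₄}.
Eliminating the other unknown: ω₄ = r₂ω₂ sin(θ₂−θ₃) / [r₄ sin(θ₄−θ₃)].
Numerator sine = +0.64145; denominator sine = +0.98163.
Result = 0.0545·3.665·(+0.64145) / (0.0878·(+0.98163)) = +1.4867 rad/s; magnitude 1.4867 rad/s.

1.49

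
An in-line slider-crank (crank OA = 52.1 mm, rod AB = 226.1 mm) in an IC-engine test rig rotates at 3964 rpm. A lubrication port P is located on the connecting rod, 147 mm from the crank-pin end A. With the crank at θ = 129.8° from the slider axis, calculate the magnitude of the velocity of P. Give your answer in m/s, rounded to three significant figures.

15.8

ω = 415.1 rad/s.  Crank-pin speed |V_A| = rω = 21.627 m/s, perpendicular to OA.
Rod angle: sinφ = −(r/L) sinθ ⇒ φ = -10.197°; ω_rod = −rω cosθ/√(L²−r²sin²θ) = +62.211 rad/s.
V_P = V_A + ω_rod × AP, with AP = 0.147 m along the rod.
Components: V_Px = −rω sinθ − a·ω_rod·sinφ = -14.997 m/s;  V_Py = rω cosθ + a·ω_rod·cosφ = -4.8432 m/s.
|V_P| = √(V_Px² + V_Py²) = 15.759 m/s.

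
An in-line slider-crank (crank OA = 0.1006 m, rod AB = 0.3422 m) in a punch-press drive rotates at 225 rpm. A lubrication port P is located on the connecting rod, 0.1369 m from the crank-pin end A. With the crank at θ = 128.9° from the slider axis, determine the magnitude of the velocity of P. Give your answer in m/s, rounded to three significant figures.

1.92

ω = 23.56 rad/s.  Crank-pin speed |V_A| = rω = 2.3703 m/s, perpendicular to OA.
Rod angle: sinφ = −(r/L) sinθ ⇒ φ = -13.226°; ω_rod = −rω cosθ/√(L²−r²sin²θ) = +4.4683 rad/s.
V_P = V_A + ω_rod × AP, with AP = 0.1369 m along the rod.
Components: V_Px = −rω sinθ − a·ω_rod·sinφ = -1.7047 m/s;  V_Py = rω cosθ + a·ω_rod·cosφ = -0.893 m/s.
|V_P| = √(V_Px² + V_Py²) = 1.9245 m/s.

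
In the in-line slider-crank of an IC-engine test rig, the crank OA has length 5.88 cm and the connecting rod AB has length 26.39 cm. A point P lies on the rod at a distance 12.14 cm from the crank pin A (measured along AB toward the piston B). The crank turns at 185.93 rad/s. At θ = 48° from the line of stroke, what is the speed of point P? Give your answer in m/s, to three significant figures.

ω = 185.9 rad/s.  Crank-pin speed |V_A| = rω = 10.933 m/s, perpendicular to OA.
Rod angle: sinφ = −(r/L) sinθ ⇒ φ = -9.531°; ω_rod = −rω cosθ/√(L²−r²sin²θ) = -28.108 rad/s.
V_P = V_A + ω_rod × AP, with AP = 0.1214 m along the rod.
Components: V_Px = −rω sinθ − a·ω_rod·sinφ = -8.6896 m/s;  V_Py = rω cosθ + a·ω_rod·cosφ = +3.9501 m/s.
|V_P| = √(V_Px² + V_Py²) = 9.5453 m/s.

9.55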